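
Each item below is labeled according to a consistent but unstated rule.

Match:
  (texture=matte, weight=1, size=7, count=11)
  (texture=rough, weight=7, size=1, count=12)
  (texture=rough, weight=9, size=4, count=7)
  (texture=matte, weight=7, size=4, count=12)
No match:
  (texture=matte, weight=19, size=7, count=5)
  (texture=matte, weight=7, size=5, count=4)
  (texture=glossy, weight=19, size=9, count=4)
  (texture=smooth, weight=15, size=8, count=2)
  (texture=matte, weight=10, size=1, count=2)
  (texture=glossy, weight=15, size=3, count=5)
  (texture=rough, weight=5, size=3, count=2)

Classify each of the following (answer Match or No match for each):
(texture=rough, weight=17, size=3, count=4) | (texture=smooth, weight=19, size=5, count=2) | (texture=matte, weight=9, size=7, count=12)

Rule: count ≥ 7. This holds for each 'Match' example and fails for each 'No match' one.
(texture=rough, weight=17, size=3, count=4): No match (count = 4). (texture=smooth, weight=19, size=5, count=2): No match (count = 2). (texture=matte, weight=9, size=7, count=12): Match (count = 12).

No match, No match, Match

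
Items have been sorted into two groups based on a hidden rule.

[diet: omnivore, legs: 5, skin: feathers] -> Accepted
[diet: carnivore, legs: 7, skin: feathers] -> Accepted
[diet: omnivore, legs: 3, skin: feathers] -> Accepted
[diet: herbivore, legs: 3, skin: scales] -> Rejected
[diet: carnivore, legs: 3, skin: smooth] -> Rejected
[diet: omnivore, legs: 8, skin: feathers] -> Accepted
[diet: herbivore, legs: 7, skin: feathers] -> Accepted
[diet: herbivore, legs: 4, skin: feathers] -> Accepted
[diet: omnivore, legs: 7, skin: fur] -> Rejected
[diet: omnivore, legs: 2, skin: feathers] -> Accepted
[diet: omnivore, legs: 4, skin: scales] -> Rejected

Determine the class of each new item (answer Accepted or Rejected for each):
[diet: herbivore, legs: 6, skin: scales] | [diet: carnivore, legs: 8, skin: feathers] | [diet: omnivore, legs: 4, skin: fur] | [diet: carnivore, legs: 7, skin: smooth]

Rejected, Accepted, Rejected, Rejected

One predicate separates the groups cleanly: skin is feathers.
[diet: herbivore, legs: 6, skin: scales]: skin is scales — does not fit, so Rejected. [diet: carnivore, legs: 8, skin: feathers]: skin is feathers — fits, so Accepted. [diet: omnivore, legs: 4, skin: fur]: skin is fur — does not fit, so Rejected. [diet: carnivore, legs: 7, skin: smooth]: skin is smooth — does not fit, so Rejected.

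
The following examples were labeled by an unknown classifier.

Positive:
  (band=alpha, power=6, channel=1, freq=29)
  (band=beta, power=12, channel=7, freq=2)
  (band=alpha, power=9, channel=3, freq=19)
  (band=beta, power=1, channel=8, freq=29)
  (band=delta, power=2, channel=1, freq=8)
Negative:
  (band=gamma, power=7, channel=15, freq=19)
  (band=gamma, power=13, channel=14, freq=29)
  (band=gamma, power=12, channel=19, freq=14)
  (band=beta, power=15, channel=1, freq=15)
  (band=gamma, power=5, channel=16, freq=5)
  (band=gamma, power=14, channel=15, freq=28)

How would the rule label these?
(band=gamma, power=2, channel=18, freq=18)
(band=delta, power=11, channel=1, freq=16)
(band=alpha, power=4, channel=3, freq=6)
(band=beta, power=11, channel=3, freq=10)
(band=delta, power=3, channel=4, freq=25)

The common property of the 'Positive' items is: power ≤ 12 AND channel ≤ 8. No 'Negative' item has it.

Negative, Positive, Positive, Positive, Positive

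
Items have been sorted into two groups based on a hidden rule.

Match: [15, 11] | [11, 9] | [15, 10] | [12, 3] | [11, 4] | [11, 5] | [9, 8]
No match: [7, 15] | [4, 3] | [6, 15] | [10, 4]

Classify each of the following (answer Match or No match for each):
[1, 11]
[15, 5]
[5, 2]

A rule that fits every label: first > second AND sum ≥ 15 — true of each 'Match' example, false of each 'No match' one.
[1, 11]: No match (1 < 11, 1+11 = 12).
[15, 5]: Match (15 > 5, 15+5 = 20).
[5, 2]: No match (5 > 2, 5+2 = 7).

No match, Match, No match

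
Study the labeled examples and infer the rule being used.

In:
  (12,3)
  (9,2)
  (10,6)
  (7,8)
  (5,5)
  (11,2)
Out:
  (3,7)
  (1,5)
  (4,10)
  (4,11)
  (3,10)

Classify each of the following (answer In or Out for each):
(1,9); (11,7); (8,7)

Out, In, In

The pattern is that an item is 'In' exactly when: first ≥ 5.
(1,9) → first 1 → Out. (11,7) → first 11 → In. (8,7) → first 8 → In.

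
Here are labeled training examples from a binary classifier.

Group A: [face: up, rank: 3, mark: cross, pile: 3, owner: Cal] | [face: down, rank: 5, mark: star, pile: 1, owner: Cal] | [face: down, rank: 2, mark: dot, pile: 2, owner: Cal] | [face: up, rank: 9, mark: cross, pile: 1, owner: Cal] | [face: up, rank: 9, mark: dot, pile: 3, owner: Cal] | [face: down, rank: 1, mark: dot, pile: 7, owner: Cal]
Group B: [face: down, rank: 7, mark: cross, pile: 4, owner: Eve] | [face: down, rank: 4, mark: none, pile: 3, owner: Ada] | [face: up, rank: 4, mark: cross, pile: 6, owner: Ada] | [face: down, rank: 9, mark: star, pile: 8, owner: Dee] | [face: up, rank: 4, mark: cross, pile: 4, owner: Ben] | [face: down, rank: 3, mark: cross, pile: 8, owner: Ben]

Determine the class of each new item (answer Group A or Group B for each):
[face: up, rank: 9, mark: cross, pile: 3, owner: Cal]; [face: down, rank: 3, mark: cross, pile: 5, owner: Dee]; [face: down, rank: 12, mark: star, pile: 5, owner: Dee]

Group A, Group B, Group B

The distinguishing property — owner is Cal — holds for all the 'Group A' cases and none of the 'Group B' cases.
[face: up, rank: 9, mark: cross, pile: 3, owner: Cal]: owner is Cal — passes, so Group A. [face: down, rank: 3, mark: cross, pile: 5, owner: Dee]: owner is Dee — doesn't qualify, so Group B. [face: down, rank: 12, mark: star, pile: 5, owner: Dee]: owner is Dee — doesn't qualify, so Group B.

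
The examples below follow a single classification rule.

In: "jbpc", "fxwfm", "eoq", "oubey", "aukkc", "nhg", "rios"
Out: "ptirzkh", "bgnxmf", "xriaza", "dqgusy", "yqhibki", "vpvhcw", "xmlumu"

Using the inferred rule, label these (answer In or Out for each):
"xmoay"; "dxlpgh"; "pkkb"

One predicate separates the groups cleanly: length ≤ 5.
"xmoay" → length 5 → In. "dxlpgh" → length 6 → Out. "pkkb" → length 4 → In.

In, Out, In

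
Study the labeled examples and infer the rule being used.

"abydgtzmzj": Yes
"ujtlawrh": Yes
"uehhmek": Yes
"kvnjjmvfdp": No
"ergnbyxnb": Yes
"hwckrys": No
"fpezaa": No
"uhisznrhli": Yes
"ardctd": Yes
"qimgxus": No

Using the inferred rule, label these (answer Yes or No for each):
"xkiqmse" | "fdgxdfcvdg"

No, No

The pattern is that an item is 'Yes' exactly when: starts with a vowel.
No: "xkiqmse", since starts with 'x'. No: "fdgxdfcvdg", since starts with 'f'.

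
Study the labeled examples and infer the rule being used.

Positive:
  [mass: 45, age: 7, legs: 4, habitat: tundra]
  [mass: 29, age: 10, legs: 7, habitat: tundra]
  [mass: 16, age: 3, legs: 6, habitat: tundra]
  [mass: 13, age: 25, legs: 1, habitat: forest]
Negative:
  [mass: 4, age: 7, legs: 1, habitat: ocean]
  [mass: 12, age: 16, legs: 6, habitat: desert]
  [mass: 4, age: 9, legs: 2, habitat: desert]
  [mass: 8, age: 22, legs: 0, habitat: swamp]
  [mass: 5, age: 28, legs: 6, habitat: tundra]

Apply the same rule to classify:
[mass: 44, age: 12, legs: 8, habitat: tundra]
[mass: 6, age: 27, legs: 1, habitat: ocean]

Every 'Positive' example satisfies: mass ≥ 13. None of the 'Negative' examples do.
[mass: 44, age: 12, legs: 8, habitat: tundra]: Positive (mass = 44). [mass: 6, age: 27, legs: 1, habitat: ocean]: Negative (mass = 6).

Positive, Negative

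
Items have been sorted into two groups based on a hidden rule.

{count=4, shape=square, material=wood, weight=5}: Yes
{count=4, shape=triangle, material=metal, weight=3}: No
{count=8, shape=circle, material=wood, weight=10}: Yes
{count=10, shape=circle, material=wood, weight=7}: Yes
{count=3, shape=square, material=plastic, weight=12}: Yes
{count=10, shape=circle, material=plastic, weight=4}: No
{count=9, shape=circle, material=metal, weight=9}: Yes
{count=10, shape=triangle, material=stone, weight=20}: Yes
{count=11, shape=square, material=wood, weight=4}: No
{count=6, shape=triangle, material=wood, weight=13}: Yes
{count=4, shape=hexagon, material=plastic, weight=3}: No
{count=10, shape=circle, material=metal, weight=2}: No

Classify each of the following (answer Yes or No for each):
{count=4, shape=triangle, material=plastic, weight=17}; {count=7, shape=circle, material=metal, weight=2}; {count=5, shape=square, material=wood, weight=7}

Yes, No, Yes

The simplest hypothesis consistent with all the labels is: weight ≥ 5.
{count=4, shape=triangle, material=plastic, weight=17} → weight = 17 → Yes.
{count=7, shape=circle, material=metal, weight=2} → weight = 2 → No.
{count=5, shape=square, material=wood, weight=7} → weight = 7 → Yes.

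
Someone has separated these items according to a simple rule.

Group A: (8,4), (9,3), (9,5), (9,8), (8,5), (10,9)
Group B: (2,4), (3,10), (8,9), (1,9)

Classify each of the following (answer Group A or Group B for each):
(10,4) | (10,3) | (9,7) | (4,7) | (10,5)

Rule: first > second. This holds for each 'Group A' example and fails for each 'Group B' one.

Group A, Group A, Group A, Group B, Group A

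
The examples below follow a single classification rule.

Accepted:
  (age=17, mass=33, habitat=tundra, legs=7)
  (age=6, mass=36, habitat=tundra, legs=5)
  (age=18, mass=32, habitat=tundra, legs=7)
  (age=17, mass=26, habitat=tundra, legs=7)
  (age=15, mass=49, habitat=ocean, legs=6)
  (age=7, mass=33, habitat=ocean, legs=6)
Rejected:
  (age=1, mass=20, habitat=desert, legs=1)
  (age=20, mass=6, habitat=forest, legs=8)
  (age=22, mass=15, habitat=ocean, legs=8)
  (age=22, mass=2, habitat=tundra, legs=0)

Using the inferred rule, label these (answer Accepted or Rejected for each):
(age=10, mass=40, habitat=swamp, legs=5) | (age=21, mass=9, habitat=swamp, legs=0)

The pattern is that an item is 'Accepted' exactly when: mass ≥ 26.

Accepted, Rejected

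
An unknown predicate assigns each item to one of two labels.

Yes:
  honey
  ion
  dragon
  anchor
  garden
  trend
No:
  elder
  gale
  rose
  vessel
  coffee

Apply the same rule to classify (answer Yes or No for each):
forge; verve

Looking at the examples, the only property every 'Yes' case has and every 'No' case lacks is: contains 'n'.
forge → no 'n' → No. verve → no 'n' → No.

No, No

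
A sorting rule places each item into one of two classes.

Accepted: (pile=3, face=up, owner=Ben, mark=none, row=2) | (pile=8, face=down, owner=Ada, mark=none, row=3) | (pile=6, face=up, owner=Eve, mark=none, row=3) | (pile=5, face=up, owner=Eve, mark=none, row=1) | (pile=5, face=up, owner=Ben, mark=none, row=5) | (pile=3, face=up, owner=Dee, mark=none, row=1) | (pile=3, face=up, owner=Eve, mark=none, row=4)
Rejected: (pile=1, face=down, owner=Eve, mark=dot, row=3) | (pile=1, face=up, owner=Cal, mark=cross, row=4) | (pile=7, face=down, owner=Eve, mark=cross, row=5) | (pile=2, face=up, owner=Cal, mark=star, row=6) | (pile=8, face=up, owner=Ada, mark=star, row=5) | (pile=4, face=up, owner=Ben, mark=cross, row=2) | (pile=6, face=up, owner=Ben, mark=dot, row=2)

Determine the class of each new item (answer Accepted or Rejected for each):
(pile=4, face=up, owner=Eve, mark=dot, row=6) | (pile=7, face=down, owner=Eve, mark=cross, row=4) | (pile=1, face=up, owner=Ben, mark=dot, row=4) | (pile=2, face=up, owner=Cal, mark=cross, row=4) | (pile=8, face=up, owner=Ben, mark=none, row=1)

Checking candidate rules against both groups, what survives is: mark is none.
Rejected: (pile=4, face=up, owner=Eve, mark=dot, row=6), since mark is dot.
Rejected: (pile=7, face=down, owner=Eve, mark=cross, row=4), since mark is cross.
Rejected: (pile=1, face=up, owner=Ben, mark=dot, row=4), since mark is dot.
Rejected: (pile=2, face=up, owner=Cal, mark=cross, row=4), since mark is cross.
Accepted: (pile=8, face=up, owner=Ben, mark=none, row=1), since mark is none.

Rejected, Rejected, Rejected, Rejected, Accepted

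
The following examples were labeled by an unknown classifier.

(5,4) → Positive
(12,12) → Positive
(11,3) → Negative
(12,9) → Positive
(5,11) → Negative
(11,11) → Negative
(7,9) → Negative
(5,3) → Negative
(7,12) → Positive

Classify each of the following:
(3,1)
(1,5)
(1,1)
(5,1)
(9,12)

Negative, Negative, Negative, Negative, Positive

The common property of the 'Positive' items is: product is even. No 'Negative' item has it.
(3,1): 3·1 = 3, lacks this property → Negative. (1,5): 1·5 = 5, lacks this property → Negative. (1,1): 1·1 = 1, lacks this property → Negative. (5,1): 5·1 = 5, lacks this property → Negative. (9,12): 9·12 = 108, checks out → Positive.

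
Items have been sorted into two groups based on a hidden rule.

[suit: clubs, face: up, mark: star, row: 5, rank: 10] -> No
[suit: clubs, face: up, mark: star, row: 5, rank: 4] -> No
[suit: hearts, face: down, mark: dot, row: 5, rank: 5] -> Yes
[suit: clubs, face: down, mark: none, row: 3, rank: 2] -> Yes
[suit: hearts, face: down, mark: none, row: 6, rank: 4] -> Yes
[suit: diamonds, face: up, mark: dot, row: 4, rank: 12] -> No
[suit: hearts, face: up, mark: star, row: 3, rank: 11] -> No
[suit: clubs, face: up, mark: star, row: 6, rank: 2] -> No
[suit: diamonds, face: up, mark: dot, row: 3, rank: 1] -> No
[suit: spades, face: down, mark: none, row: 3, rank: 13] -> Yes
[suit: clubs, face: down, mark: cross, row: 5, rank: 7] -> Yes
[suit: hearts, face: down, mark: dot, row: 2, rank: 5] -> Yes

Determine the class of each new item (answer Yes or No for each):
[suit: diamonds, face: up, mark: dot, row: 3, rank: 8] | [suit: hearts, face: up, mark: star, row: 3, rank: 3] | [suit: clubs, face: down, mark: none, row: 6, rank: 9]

The classifier is using: face is down.
[suit: diamonds, face: up, mark: dot, row: 3, rank: 8]: No (face is up).
[suit: hearts, face: up, mark: star, row: 3, rank: 3]: No (face is up).
[suit: clubs, face: down, mark: none, row: 6, rank: 9]: Yes (face is down).

No, No, Yes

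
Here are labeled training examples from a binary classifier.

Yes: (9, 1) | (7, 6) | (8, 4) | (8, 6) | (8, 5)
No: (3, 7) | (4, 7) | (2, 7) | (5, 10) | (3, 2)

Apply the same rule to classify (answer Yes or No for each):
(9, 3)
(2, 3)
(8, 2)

Yes, No, Yes

A rule that fits every label: first ≥ 6 — true of each 'Yes' example, false of each 'No' one.
(9, 3) → first 9 → Yes. (2, 3) → first 2 → No. (8, 2) → first 8 → Yes.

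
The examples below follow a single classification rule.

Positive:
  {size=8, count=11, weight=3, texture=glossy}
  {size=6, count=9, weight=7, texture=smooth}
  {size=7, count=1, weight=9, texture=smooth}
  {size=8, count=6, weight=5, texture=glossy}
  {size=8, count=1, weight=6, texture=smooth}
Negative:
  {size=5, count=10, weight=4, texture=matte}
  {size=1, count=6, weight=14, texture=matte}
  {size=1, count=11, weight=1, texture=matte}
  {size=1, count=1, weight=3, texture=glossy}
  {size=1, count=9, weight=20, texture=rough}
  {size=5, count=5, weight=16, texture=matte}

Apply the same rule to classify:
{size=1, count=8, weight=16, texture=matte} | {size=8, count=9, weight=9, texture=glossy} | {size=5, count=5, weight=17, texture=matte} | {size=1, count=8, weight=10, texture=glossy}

Negative, Positive, Negative, Negative

The rule appears to be: size ≥ 6.
{size=1, count=8, weight=16, texture=matte} → size = 1 → Negative. {size=8, count=9, weight=9, texture=glossy} → size = 8 → Positive. {size=5, count=5, weight=17, texture=matte} → size = 5 → Negative. {size=1, count=8, weight=10, texture=glossy} → size = 1 → Negative.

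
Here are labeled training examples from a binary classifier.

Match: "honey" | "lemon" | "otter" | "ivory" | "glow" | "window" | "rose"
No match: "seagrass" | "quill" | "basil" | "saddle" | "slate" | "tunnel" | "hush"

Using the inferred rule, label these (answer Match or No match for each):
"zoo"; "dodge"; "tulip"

Match, Match, No match

Looking at the examples, the only property every 'Match' case has and every 'No match' case lacks is: contains 'o'.
"zoo": Match (has 'o').
"dodge": Match (has 'o').
"tulip": No match (no 'o').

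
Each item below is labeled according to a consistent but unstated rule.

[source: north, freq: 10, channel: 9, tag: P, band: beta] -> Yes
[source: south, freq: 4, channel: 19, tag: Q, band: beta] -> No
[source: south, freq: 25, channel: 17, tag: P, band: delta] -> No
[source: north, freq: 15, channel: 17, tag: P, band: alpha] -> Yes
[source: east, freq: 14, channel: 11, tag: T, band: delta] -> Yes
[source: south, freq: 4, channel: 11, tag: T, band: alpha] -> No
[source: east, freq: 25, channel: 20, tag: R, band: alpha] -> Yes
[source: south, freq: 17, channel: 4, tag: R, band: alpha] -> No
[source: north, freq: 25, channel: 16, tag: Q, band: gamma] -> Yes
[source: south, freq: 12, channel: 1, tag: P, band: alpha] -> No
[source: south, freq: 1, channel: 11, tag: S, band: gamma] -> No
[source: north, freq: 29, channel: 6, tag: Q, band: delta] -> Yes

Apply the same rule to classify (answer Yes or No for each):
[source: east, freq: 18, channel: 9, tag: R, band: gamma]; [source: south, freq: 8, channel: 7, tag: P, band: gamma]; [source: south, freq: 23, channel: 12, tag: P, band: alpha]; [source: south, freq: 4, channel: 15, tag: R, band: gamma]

Yes, No, No, No

'Yes' ⟺ source is not south.
[source: east, freq: 18, channel: 9, tag: R, band: gamma]: source is east — qualifies, so Yes.
[source: south, freq: 8, channel: 7, tag: P, band: gamma]: source is south — doesn't match, so No.
[source: south, freq: 23, channel: 12, tag: P, band: alpha]: source is south — doesn't match, so No.
[source: south, freq: 4, channel: 15, tag: R, band: gamma]: source is south — doesn't match, so No.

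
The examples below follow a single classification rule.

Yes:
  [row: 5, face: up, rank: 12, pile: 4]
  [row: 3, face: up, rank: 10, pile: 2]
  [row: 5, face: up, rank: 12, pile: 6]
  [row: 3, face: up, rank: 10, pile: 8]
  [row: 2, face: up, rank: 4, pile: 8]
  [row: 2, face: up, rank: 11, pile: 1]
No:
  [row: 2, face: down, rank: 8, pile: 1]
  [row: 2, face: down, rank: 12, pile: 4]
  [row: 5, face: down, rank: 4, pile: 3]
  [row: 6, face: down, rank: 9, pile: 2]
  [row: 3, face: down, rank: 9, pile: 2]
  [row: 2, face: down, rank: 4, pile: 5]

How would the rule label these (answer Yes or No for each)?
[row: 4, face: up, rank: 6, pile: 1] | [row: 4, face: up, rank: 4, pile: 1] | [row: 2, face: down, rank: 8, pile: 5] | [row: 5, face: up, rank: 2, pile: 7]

The pattern is that an item is 'Yes' exactly when: face is up.
[row: 4, face: up, rank: 6, pile: 1] → face is up → Yes. [row: 4, face: up, rank: 4, pile: 1] → face is up → Yes. [row: 2, face: down, rank: 8, pile: 5] → face is down → No. [row: 5, face: up, rank: 2, pile: 7] → face is up → Yes.

Yes, Yes, No, Yes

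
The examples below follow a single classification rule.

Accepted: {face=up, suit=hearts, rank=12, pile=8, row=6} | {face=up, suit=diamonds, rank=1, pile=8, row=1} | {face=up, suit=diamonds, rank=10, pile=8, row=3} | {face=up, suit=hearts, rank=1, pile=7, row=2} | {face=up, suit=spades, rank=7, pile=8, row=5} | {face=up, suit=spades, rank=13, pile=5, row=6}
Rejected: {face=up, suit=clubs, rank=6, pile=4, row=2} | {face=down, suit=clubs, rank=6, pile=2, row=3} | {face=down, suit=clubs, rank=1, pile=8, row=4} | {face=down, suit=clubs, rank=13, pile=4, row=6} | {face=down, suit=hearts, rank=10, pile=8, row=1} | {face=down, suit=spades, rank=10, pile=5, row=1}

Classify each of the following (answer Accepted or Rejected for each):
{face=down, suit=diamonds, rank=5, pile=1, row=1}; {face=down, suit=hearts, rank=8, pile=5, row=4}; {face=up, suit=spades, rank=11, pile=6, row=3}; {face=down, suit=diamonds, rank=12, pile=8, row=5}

Rejected, Rejected, Accepted, Rejected

'Accepted' ⟺ face is up AND pile ≥ 5.
{face=down, suit=diamonds, rank=5, pile=1, row=1}: Rejected (face is down, pile = 1). {face=down, suit=hearts, rank=8, pile=5, row=4}: Rejected (face is down, pile = 5). {face=up, suit=spades, rank=11, pile=6, row=3}: Accepted (face is up, pile = 6). {face=down, suit=diamonds, rank=12, pile=8, row=5}: Rejected (face is down, pile = 8).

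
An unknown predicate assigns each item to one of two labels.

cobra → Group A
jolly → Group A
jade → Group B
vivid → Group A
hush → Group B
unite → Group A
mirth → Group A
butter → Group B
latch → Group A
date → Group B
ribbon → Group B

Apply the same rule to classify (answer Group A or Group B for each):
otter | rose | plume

The simplest hypothesis consistent with all the labels is: odd length.
otter: length 5 — satisfies this, so Group A. rose: length 4 — lacks this property, so Group B. plume: length 5 — satisfies this, so Group A.

Group A, Group B, Group A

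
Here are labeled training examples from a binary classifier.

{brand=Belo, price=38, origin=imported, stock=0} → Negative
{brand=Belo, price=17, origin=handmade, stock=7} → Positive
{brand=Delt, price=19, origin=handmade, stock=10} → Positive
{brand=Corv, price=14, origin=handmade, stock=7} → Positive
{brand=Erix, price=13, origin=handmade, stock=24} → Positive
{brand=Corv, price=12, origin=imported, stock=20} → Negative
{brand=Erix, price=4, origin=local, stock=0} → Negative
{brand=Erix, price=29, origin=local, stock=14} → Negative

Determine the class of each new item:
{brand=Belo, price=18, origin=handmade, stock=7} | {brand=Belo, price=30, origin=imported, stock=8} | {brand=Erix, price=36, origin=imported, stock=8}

The distinguishing property — origin is handmade — holds for all the 'Positive' cases and none of the 'Negative' cases.
{brand=Belo, price=18, origin=handmade, stock=7} → origin is handmade → Positive. {brand=Belo, price=30, origin=imported, stock=8} → origin is imported → Negative. {brand=Erix, price=36, origin=imported, stock=8} → origin is imported → Negative.

Positive, Negative, Negative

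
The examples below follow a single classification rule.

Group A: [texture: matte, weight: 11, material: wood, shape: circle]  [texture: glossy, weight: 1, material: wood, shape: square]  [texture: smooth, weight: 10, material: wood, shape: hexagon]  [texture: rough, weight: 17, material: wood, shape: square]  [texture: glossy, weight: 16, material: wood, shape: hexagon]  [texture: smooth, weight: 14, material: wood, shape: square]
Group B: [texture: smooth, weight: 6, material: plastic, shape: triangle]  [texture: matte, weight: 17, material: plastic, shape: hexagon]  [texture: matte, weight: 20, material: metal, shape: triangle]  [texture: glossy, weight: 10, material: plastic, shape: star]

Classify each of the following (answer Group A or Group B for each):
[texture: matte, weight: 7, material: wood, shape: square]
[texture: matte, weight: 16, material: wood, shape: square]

A rule that fits every label: material is wood — true of each 'Group A' example, false of each 'Group B' one.
[texture: matte, weight: 7, material: wood, shape: square]: material is wood, passes → Group A. [texture: matte, weight: 16, material: wood, shape: square]: material is wood, passes → Group A.

Group A, Group A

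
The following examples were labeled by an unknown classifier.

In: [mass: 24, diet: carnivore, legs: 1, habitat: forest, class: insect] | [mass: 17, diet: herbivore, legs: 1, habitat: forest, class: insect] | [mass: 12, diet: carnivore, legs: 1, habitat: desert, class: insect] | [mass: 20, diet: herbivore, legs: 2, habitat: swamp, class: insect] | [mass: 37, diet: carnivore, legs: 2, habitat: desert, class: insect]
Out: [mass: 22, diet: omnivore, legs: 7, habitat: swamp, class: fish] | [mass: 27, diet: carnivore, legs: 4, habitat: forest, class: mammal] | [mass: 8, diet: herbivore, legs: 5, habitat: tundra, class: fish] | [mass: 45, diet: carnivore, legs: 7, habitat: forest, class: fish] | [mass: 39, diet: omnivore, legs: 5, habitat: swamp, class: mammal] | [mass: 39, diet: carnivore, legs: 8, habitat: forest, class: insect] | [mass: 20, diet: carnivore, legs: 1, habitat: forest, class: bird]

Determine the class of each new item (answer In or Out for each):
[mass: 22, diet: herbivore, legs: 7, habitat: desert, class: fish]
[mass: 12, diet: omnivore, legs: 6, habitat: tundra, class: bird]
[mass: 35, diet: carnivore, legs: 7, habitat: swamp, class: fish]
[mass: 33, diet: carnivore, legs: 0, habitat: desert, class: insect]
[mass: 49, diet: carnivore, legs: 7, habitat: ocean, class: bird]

Out, Out, Out, In, Out

The pattern is that an item is 'In' exactly when: class is insect AND legs ≤ 2.
[mass: 22, diet: herbivore, legs: 7, habitat: desert, class: fish]: class is fish, legs = 7, does not fit → Out.
[mass: 12, diet: omnivore, legs: 6, habitat: tundra, class: bird]: class is bird, legs = 6, does not fit → Out.
[mass: 35, diet: carnivore, legs: 7, habitat: swamp, class: fish]: class is fish, legs = 7, does not fit → Out.
[mass: 33, diet: carnivore, legs: 0, habitat: desert, class: insect]: class is insect, legs = 0, checks out → In.
[mass: 49, diet: carnivore, legs: 7, habitat: ocean, class: bird]: class is bird, legs = 7, does not fit → Out.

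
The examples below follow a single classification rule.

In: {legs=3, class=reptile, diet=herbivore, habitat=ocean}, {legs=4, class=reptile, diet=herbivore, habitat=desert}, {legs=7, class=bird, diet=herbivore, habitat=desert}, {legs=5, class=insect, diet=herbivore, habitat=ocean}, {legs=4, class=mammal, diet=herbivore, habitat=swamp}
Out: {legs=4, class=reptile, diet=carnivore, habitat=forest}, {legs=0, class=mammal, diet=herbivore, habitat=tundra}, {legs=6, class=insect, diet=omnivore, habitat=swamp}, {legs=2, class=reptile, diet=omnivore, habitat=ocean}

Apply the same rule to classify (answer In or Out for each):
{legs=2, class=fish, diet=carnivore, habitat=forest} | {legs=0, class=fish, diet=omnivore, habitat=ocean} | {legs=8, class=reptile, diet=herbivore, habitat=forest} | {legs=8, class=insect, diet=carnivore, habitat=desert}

Out, Out, In, Out

Rule: diet is herbivore AND legs ≥ 2. This holds for each 'In' example and fails for each 'Out' one.
{legs=2, class=fish, diet=carnivore, habitat=forest}: Out (diet is carnivore, legs = 2).
{legs=0, class=fish, diet=omnivore, habitat=ocean}: Out (diet is omnivore, legs = 0).
{legs=8, class=reptile, diet=herbivore, habitat=forest}: In (diet is herbivore, legs = 8).
{legs=8, class=insect, diet=carnivore, habitat=desert}: Out (diet is carnivore, legs = 8).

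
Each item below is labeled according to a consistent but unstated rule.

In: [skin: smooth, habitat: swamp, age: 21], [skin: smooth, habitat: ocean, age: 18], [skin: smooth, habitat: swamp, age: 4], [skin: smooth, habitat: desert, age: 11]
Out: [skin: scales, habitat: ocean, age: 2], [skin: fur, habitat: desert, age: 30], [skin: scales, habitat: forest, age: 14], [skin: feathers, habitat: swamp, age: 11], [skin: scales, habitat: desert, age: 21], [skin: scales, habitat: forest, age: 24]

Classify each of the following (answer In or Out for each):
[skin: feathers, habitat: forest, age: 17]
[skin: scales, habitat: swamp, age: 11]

All 'In' examples share one property — skin is smooth — and every 'Out' example lacks it.
[skin: feathers, habitat: forest, age: 17] → skin is feathers → Out. [skin: scales, habitat: swamp, age: 11] → skin is scales → Out.

Out, Out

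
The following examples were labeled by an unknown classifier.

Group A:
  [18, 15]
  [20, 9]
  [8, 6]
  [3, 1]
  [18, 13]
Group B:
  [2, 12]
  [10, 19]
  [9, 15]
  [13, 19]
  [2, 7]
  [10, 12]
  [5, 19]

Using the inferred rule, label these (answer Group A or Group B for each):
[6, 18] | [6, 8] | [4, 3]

Group B, Group B, Group A

The classifier is using: first > second.
[6, 18]: 6 < 18 — fails this test, so Group B. [6, 8]: 6 < 8 — fails this test, so Group B. [4, 3]: 4 > 3 — fits, so Group A.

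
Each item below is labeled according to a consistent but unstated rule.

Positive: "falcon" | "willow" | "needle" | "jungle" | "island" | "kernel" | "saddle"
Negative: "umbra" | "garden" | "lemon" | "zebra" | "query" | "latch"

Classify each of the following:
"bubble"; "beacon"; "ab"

'Positive' ⟺ even length AND contains 'l'.
"bubble" → length 6, has 'l' → Positive.
"beacon" → length 6, no 'l' → Negative.
"ab" → length 2, no 'l' → Negative.

Positive, Negative, Negative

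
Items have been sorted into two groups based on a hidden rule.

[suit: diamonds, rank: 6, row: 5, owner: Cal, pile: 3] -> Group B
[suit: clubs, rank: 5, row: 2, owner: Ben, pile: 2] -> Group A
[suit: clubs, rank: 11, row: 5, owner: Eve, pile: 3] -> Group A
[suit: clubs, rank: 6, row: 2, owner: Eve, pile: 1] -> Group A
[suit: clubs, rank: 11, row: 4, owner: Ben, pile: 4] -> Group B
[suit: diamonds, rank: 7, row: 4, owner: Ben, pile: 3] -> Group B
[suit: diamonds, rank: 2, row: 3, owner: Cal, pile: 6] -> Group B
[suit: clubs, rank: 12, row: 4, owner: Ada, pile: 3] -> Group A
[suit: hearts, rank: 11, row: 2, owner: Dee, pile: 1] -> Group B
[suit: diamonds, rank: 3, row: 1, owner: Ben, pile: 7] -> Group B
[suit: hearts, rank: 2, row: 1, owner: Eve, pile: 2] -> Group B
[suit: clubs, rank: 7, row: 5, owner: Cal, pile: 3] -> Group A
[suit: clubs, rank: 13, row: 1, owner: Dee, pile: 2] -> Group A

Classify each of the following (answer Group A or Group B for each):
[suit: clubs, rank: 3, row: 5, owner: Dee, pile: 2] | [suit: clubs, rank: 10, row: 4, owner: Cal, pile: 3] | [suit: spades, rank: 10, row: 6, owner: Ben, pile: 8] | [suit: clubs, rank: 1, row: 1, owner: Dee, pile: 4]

Group A, Group A, Group B, Group B

The simplest hypothesis consistent with all the labels is: suit is clubs AND pile ≤ 3.
[suit: clubs, rank: 3, row: 5, owner: Dee, pile: 2] — suit is clubs, pile = 2, hence Group A.
[suit: clubs, rank: 10, row: 4, owner: Cal, pile: 3] — suit is clubs, pile = 3, hence Group A.
[suit: spades, rank: 10, row: 6, owner: Ben, pile: 8] — suit is spades, pile = 8, hence Group B.
[suit: clubs, rank: 1, row: 1, owner: Dee, pile: 4] — suit is clubs, pile = 4, hence Group B.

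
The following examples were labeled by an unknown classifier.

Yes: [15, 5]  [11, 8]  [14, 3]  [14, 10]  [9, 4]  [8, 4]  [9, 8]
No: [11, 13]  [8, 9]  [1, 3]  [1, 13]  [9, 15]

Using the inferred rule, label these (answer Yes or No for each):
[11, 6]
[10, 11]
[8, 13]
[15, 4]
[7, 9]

Yes, No, No, Yes, No

The simplest hypothesis consistent with all the labels is: first > second.
Yes: [11, 6], since 11 > 6. No: [10, 11], since 10 < 11. No: [8, 13], since 8 < 13. Yes: [15, 4], since 15 > 4. No: [7, 9], since 7 < 9.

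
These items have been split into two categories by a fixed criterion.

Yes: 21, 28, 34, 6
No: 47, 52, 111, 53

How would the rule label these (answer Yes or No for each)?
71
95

The pattern is that an item is 'Yes' exactly when: at most 34.

No, No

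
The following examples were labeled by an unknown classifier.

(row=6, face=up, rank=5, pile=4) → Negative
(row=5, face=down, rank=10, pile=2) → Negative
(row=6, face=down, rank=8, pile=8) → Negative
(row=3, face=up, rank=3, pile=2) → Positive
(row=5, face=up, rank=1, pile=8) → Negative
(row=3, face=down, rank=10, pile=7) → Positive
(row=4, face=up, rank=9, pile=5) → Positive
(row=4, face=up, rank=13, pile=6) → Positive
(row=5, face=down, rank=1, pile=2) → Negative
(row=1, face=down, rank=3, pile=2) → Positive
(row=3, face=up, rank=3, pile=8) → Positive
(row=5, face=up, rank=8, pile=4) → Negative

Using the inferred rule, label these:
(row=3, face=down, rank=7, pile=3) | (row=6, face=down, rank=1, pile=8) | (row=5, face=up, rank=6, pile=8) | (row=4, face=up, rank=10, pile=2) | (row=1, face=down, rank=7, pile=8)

Positive, Negative, Negative, Positive, Positive

Every 'Positive' example satisfies: row ≤ 4. None of the 'Negative' examples do.
(row=3, face=down, rank=7, pile=3): Positive (row = 3).
(row=6, face=down, rank=1, pile=8): Negative (row = 6).
(row=5, face=up, rank=6, pile=8): Negative (row = 5).
(row=4, face=up, rank=10, pile=2): Positive (row = 4).
(row=1, face=down, rank=7, pile=8): Positive (row = 1).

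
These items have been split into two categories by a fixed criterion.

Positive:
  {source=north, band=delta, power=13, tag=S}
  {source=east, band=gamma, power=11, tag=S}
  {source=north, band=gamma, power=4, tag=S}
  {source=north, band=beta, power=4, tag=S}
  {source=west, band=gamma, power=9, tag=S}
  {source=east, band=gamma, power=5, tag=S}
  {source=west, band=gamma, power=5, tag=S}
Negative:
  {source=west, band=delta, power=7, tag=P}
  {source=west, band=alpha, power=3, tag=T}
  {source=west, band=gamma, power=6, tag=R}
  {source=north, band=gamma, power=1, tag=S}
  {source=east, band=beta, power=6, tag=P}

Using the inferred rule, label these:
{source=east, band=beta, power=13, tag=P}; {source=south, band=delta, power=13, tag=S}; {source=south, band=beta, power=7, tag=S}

Negative, Positive, Positive

'Positive' ⟺ tag is S AND power ≥ 3.
Negative: {source=east, band=beta, power=13, tag=P}, since tag is P, power = 13. Positive: {source=south, band=delta, power=13, tag=S}, since tag is S, power = 13. Positive: {source=south, band=beta, power=7, tag=S}, since tag is S, power = 7.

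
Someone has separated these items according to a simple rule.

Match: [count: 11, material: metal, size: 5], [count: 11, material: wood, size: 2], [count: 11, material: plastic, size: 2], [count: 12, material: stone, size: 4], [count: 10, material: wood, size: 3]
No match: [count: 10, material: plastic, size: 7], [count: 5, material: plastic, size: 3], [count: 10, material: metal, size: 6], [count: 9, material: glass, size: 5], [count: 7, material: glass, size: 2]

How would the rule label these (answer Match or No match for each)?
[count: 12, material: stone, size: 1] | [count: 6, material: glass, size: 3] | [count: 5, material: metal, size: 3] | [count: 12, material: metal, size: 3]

'Match' ⟺ size ≤ 5 AND count ≥ 10.
[count: 12, material: stone, size: 1] → size = 1, count = 12 → Match.
[count: 6, material: glass, size: 3] → size = 3, count = 6 → No match.
[count: 5, material: metal, size: 3] → size = 3, count = 5 → No match.
[count: 12, material: metal, size: 3] → size = 3, count = 12 → Match.

Match, No match, No match, Match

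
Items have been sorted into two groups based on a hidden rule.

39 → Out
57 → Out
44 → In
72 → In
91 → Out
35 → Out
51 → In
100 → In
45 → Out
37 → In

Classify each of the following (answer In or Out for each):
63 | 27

Out, Out

One predicate separates the groups cleanly: ≡ 2 (mod 7).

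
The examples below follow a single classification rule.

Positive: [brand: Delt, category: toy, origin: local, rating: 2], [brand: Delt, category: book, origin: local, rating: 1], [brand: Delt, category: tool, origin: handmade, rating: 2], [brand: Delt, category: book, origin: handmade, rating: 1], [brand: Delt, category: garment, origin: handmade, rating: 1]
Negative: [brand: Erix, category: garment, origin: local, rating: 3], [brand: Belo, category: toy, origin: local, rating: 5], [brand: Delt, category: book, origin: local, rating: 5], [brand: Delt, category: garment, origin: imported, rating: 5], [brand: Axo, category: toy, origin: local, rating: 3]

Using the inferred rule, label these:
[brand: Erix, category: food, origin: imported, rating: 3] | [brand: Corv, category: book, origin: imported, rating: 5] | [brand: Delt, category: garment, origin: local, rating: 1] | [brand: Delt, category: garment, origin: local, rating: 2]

One predicate separates the groups cleanly: rating ≤ 2.
[brand: Erix, category: food, origin: imported, rating: 3] — rating = 3, hence Negative.
[brand: Corv, category: book, origin: imported, rating: 5] — rating = 5, hence Negative.
[brand: Delt, category: garment, origin: local, rating: 1] — rating = 1, hence Positive.
[brand: Delt, category: garment, origin: local, rating: 2] — rating = 2, hence Positive.

Negative, Negative, Positive, Positive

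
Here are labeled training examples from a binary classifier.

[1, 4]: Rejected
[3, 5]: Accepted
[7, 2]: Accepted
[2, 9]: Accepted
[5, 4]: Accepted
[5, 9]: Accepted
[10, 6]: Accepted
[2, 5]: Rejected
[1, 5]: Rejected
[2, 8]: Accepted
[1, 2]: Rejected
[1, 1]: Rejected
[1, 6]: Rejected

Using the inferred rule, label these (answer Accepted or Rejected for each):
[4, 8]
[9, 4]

Accepted, Accepted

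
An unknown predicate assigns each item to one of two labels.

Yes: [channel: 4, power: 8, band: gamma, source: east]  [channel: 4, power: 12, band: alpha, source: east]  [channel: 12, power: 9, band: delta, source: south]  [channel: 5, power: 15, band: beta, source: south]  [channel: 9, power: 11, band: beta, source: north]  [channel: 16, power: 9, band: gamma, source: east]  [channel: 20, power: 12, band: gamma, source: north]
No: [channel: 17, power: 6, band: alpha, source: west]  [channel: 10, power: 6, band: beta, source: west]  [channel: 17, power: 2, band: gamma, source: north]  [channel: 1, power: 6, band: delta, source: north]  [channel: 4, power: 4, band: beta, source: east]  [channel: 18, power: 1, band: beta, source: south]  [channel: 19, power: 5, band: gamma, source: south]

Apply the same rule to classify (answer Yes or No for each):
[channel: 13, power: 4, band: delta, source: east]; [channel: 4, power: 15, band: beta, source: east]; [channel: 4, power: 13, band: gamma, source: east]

No, Yes, Yes

Rule: power ≥ 8. This holds for each 'Yes' example and fails for each 'No' one.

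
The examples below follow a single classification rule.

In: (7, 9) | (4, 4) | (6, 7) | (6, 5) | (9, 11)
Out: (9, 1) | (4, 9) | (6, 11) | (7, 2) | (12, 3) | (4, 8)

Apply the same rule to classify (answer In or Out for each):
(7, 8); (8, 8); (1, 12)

In, In, Out

The simplest hypothesis consistent with all the labels is: |first − second| ≤ 2.
(7, 8): In (|7−8| = 1). (8, 8): In (|8−8| = 0). (1, 12): Out (|1−12| = 11).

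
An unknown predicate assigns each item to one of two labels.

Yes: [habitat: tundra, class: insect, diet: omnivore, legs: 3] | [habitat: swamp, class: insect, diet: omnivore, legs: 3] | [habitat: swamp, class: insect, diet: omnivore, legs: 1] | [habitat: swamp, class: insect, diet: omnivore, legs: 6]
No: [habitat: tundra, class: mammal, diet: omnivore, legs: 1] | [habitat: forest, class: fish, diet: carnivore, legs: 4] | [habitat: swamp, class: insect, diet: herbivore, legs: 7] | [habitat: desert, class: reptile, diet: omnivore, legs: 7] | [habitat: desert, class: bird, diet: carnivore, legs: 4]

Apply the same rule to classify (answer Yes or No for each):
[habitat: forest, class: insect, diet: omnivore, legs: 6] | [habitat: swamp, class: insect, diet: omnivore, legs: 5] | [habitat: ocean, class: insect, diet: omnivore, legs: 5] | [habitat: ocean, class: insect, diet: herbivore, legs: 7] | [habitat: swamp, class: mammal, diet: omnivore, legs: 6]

Yes, Yes, Yes, No, No

The classifier is using: diet is omnivore AND class is insect.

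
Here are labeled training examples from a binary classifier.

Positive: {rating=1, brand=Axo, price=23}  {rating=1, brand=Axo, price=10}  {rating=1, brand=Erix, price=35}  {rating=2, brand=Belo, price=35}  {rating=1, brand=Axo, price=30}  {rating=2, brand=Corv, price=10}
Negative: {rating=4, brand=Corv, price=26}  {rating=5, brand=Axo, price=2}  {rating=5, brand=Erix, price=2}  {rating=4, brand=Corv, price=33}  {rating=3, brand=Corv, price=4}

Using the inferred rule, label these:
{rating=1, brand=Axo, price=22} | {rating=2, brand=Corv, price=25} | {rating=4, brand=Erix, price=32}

Every 'Positive' example satisfies: rating ≤ 2. None of the 'Negative' examples do.
Positive: {rating=1, brand=Axo, price=22}, since rating = 1. Positive: {rating=2, brand=Corv, price=25}, since rating = 2. Negative: {rating=4, brand=Erix, price=32}, since rating = 4.

Positive, Positive, Negative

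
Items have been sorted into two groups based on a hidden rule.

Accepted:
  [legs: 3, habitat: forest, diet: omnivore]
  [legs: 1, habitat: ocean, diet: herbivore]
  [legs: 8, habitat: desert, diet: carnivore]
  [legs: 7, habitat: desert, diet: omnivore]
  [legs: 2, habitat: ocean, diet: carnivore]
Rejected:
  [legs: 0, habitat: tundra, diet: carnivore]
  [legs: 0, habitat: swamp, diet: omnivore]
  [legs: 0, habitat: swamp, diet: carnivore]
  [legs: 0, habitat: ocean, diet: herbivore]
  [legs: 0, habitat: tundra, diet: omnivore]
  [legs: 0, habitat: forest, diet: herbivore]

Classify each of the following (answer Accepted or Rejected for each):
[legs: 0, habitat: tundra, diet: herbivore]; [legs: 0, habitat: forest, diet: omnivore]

Rejected, Rejected

All 'Accepted' examples share one property — legs ≥ 1 — and every 'Rejected' example lacks it.
[legs: 0, habitat: tundra, diet: herbivore]: legs = 0 — does not fit, so Rejected.
[legs: 0, habitat: forest, diet: omnivore]: legs = 0 — does not fit, so Rejected.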